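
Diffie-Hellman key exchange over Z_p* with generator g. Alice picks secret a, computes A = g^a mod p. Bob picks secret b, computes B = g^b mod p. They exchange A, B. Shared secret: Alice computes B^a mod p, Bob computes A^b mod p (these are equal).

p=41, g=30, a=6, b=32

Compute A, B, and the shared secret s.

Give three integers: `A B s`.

Answer: 33 18 18

Derivation:
A = 30^6 mod 41  (bits of 6 = 110)
  bit 0 = 1: r = r^2 * 30 mod 41 = 1^2 * 30 = 1*30 = 30
  bit 1 = 1: r = r^2 * 30 mod 41 = 30^2 * 30 = 39*30 = 22
  bit 2 = 0: r = r^2 mod 41 = 22^2 = 33
  -> A = 33
B = 30^32 mod 41  (bits of 32 = 100000)
  bit 0 = 1: r = r^2 * 30 mod 41 = 1^2 * 30 = 1*30 = 30
  bit 1 = 0: r = r^2 mod 41 = 30^2 = 39
  bit 2 = 0: r = r^2 mod 41 = 39^2 = 4
  bit 3 = 0: r = r^2 mod 41 = 4^2 = 16
  bit 4 = 0: r = r^2 mod 41 = 16^2 = 10
  bit 5 = 0: r = r^2 mod 41 = 10^2 = 18
  -> B = 18
s = B^a = 18^6 mod 41  (bits of 6 = 110)
  bit 0 = 1: r = r^2 * 18 mod 41 = 1^2 * 18 = 1*18 = 18
  bit 1 = 1: r = r^2 * 18 mod 41 = 18^2 * 18 = 37*18 = 10
  bit 2 = 0: r = r^2 mod 41 = 10^2 = 18
  -> s = B^a = 18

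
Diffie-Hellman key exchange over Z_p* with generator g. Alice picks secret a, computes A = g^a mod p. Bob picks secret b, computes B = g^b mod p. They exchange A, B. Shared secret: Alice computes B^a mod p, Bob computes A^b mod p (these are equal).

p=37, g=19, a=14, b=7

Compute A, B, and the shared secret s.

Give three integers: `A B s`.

Answer: 21 24 25

Derivation:
A = 19^14 mod 37  (bits of 14 = 1110)
  bit 0 = 1: r = r^2 * 19 mod 37 = 1^2 * 19 = 1*19 = 19
  bit 1 = 1: r = r^2 * 19 mod 37 = 19^2 * 19 = 28*19 = 14
  bit 2 = 1: r = r^2 * 19 mod 37 = 14^2 * 19 = 11*19 = 24
  bit 3 = 0: r = r^2 mod 37 = 24^2 = 21
  -> A = 21
B = 19^7 mod 37  (bits of 7 = 111)
  bit 0 = 1: r = r^2 * 19 mod 37 = 1^2 * 19 = 1*19 = 19
  bit 1 = 1: r = r^2 * 19 mod 37 = 19^2 * 19 = 28*19 = 14
  bit 2 = 1: r = r^2 * 19 mod 37 = 14^2 * 19 = 11*19 = 24
  -> B = 24
s = B^a = 24^14 mod 37  (bits of 14 = 1110)
  bit 0 = 1: r = r^2 * 24 mod 37 = 1^2 * 24 = 1*24 = 24
  bit 1 = 1: r = r^2 * 24 mod 37 = 24^2 * 24 = 21*24 = 23
  bit 2 = 1: r = r^2 * 24 mod 37 = 23^2 * 24 = 11*24 = 5
  bit 3 = 0: r = r^2 mod 37 = 5^2 = 25
  -> s = B^a = 25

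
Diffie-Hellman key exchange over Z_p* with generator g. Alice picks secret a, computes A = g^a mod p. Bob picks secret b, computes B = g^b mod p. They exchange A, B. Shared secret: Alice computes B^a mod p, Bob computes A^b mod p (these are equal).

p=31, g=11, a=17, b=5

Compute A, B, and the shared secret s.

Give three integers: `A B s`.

A = 11^17 mod 31  (bits of 17 = 10001)
  bit 0 = 1: r = r^2 * 11 mod 31 = 1^2 * 11 = 1*11 = 11
  bit 1 = 0: r = r^2 mod 31 = 11^2 = 28
  bit 2 = 0: r = r^2 mod 31 = 28^2 = 9
  bit 3 = 0: r = r^2 mod 31 = 9^2 = 19
  bit 4 = 1: r = r^2 * 11 mod 31 = 19^2 * 11 = 20*11 = 3
  -> A = 3
B = 11^5 mod 31  (bits of 5 = 101)
  bit 0 = 1: r = r^2 * 11 mod 31 = 1^2 * 11 = 1*11 = 11
  bit 1 = 0: r = r^2 mod 31 = 11^2 = 28
  bit 2 = 1: r = r^2 * 11 mod 31 = 28^2 * 11 = 9*11 = 6
  -> B = 6
s = B^a = 6^17 mod 31  (bits of 17 = 10001)
  bit 0 = 1: r = r^2 * 6 mod 31 = 1^2 * 6 = 1*6 = 6
  bit 1 = 0: r = r^2 mod 31 = 6^2 = 5
  bit 2 = 0: r = r^2 mod 31 = 5^2 = 25
  bit 3 = 0: r = r^2 mod 31 = 25^2 = 5
  bit 4 = 1: r = r^2 * 6 mod 31 = 5^2 * 6 = 25*6 = 26
  -> s = B^a = 26

Answer: 3 6 26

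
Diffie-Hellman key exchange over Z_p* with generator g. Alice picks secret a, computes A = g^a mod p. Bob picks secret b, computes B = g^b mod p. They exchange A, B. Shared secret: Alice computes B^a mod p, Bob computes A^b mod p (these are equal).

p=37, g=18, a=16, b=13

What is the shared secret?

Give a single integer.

Answer: 34

Derivation:
A = 18^16 mod 37  (bits of 16 = 10000)
  bit 0 = 1: r = r^2 * 18 mod 37 = 1^2 * 18 = 1*18 = 18
  bit 1 = 0: r = r^2 mod 37 = 18^2 = 28
  bit 2 = 0: r = r^2 mod 37 = 28^2 = 7
  bit 3 = 0: r = r^2 mod 37 = 7^2 = 12
  bit 4 = 0: r = r^2 mod 37 = 12^2 = 33
  -> A = 33
B = 18^13 mod 37  (bits of 13 = 1101)
  bit 0 = 1: r = r^2 * 18 mod 37 = 1^2 * 18 = 1*18 = 18
  bit 1 = 1: r = r^2 * 18 mod 37 = 18^2 * 18 = 28*18 = 23
  bit 2 = 0: r = r^2 mod 37 = 23^2 = 11
  bit 3 = 1: r = r^2 * 18 mod 37 = 11^2 * 18 = 10*18 = 32
  -> B = 32
s = B^a = 32^16 mod 37  (bits of 16 = 10000)
  bit 0 = 1: r = r^2 * 32 mod 37 = 1^2 * 32 = 1*32 = 32
  bit 1 = 0: r = r^2 mod 37 = 32^2 = 25
  bit 2 = 0: r = r^2 mod 37 = 25^2 = 33
  bit 3 = 0: r = r^2 mod 37 = 33^2 = 16
  bit 4 = 0: r = r^2 mod 37 = 16^2 = 34
  -> s = B^a = 34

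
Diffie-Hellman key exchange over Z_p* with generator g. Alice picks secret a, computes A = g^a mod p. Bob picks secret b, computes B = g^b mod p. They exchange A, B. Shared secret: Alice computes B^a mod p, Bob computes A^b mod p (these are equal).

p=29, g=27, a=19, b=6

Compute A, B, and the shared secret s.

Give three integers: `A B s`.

A = 27^19 mod 29  (bits of 19 = 10011)
  bit 0 = 1: r = r^2 * 27 mod 29 = 1^2 * 27 = 1*27 = 27
  bit 1 = 0: r = r^2 mod 29 = 27^2 = 4
  bit 2 = 0: r = r^2 mod 29 = 4^2 = 16
  bit 3 = 1: r = r^2 * 27 mod 29 = 16^2 * 27 = 24*27 = 10
  bit 4 = 1: r = r^2 * 27 mod 29 = 10^2 * 27 = 13*27 = 3
  -> A = 3
B = 27^6 mod 29  (bits of 6 = 110)
  bit 0 = 1: r = r^2 * 27 mod 29 = 1^2 * 27 = 1*27 = 27
  bit 1 = 1: r = r^2 * 27 mod 29 = 27^2 * 27 = 4*27 = 21
  bit 2 = 0: r = r^2 mod 29 = 21^2 = 6
  -> B = 6
s = B^a = 6^19 mod 29  (bits of 19 = 10011)
  bit 0 = 1: r = r^2 * 6 mod 29 = 1^2 * 6 = 1*6 = 6
  bit 1 = 0: r = r^2 mod 29 = 6^2 = 7
  bit 2 = 0: r = r^2 mod 29 = 7^2 = 20
  bit 3 = 1: r = r^2 * 6 mod 29 = 20^2 * 6 = 23*6 = 22
  bit 4 = 1: r = r^2 * 6 mod 29 = 22^2 * 6 = 20*6 = 4
  -> s = B^a = 4

Answer: 3 6 4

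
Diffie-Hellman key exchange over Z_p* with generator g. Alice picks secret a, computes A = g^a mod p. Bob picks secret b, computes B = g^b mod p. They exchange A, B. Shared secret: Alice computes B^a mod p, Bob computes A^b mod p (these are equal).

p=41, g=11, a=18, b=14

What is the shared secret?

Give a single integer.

A = 11^18 mod 41  (bits of 18 = 10010)
  bit 0 = 1: r = r^2 * 11 mod 41 = 1^2 * 11 = 1*11 = 11
  bit 1 = 0: r = r^2 mod 41 = 11^2 = 39
  bit 2 = 0: r = r^2 mod 41 = 39^2 = 4
  bit 3 = 1: r = r^2 * 11 mod 41 = 4^2 * 11 = 16*11 = 12
  bit 4 = 0: r = r^2 mod 41 = 12^2 = 21
  -> A = 21
B = 11^14 mod 41  (bits of 14 = 1110)
  bit 0 = 1: r = r^2 * 11 mod 41 = 1^2 * 11 = 1*11 = 11
  bit 1 = 1: r = r^2 * 11 mod 41 = 11^2 * 11 = 39*11 = 19
  bit 2 = 1: r = r^2 * 11 mod 41 = 19^2 * 11 = 33*11 = 35
  bit 3 = 0: r = r^2 mod 41 = 35^2 = 36
  -> B = 36
s = B^a = 36^18 mod 41  (bits of 18 = 10010)
  bit 0 = 1: r = r^2 * 36 mod 41 = 1^2 * 36 = 1*36 = 36
  bit 1 = 0: r = r^2 mod 41 = 36^2 = 25
  bit 2 = 0: r = r^2 mod 41 = 25^2 = 10
  bit 3 = 1: r = r^2 * 36 mod 41 = 10^2 * 36 = 18*36 = 33
  bit 4 = 0: r = r^2 mod 41 = 33^2 = 23
  -> s = B^a = 23

Answer: 23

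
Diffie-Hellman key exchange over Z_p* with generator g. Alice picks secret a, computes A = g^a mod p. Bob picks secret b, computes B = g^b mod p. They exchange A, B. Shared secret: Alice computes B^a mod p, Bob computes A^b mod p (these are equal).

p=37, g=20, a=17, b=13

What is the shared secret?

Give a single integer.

A = 20^17 mod 37  (bits of 17 = 10001)
  bit 0 = 1: r = r^2 * 20 mod 37 = 1^2 * 20 = 1*20 = 20
  bit 1 = 0: r = r^2 mod 37 = 20^2 = 30
  bit 2 = 0: r = r^2 mod 37 = 30^2 = 12
  bit 3 = 0: r = r^2 mod 37 = 12^2 = 33
  bit 4 = 1: r = r^2 * 20 mod 37 = 33^2 * 20 = 16*20 = 24
  -> A = 24
B = 20^13 mod 37  (bits of 13 = 1101)
  bit 0 = 1: r = r^2 * 20 mod 37 = 1^2 * 20 = 1*20 = 20
  bit 1 = 1: r = r^2 * 20 mod 37 = 20^2 * 20 = 30*20 = 8
  bit 2 = 0: r = r^2 mod 37 = 8^2 = 27
  bit 3 = 1: r = r^2 * 20 mod 37 = 27^2 * 20 = 26*20 = 2
  -> B = 2
s = B^a = 2^17 mod 37  (bits of 17 = 10001)
  bit 0 = 1: r = r^2 * 2 mod 37 = 1^2 * 2 = 1*2 = 2
  bit 1 = 0: r = r^2 mod 37 = 2^2 = 4
  bit 2 = 0: r = r^2 mod 37 = 4^2 = 16
  bit 3 = 0: r = r^2 mod 37 = 16^2 = 34
  bit 4 = 1: r = r^2 * 2 mod 37 = 34^2 * 2 = 9*2 = 18
  -> s = B^a = 18

Answer: 18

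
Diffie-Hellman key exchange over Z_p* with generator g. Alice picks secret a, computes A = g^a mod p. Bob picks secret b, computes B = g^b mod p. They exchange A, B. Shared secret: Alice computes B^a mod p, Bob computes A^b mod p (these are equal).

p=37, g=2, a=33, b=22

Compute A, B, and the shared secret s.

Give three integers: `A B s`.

Answer: 14 21 27

Derivation:
A = 2^33 mod 37  (bits of 33 = 100001)
  bit 0 = 1: r = r^2 * 2 mod 37 = 1^2 * 2 = 1*2 = 2
  bit 1 = 0: r = r^2 mod 37 = 2^2 = 4
  bit 2 = 0: r = r^2 mod 37 = 4^2 = 16
  bit 3 = 0: r = r^2 mod 37 = 16^2 = 34
  bit 4 = 0: r = r^2 mod 37 = 34^2 = 9
  bit 5 = 1: r = r^2 * 2 mod 37 = 9^2 * 2 = 7*2 = 14
  -> A = 14
B = 2^22 mod 37  (bits of 22 = 10110)
  bit 0 = 1: r = r^2 * 2 mod 37 = 1^2 * 2 = 1*2 = 2
  bit 1 = 0: r = r^2 mod 37 = 2^2 = 4
  bit 2 = 1: r = r^2 * 2 mod 37 = 4^2 * 2 = 16*2 = 32
  bit 3 = 1: r = r^2 * 2 mod 37 = 32^2 * 2 = 25*2 = 13
  bit 4 = 0: r = r^2 mod 37 = 13^2 = 21
  -> B = 21
s = B^a = 21^33 mod 37  (bits of 33 = 100001)
  bit 0 = 1: r = r^2 * 21 mod 37 = 1^2 * 21 = 1*21 = 21
  bit 1 = 0: r = r^2 mod 37 = 21^2 = 34
  bit 2 = 0: r = r^2 mod 37 = 34^2 = 9
  bit 3 = 0: r = r^2 mod 37 = 9^2 = 7
  bit 4 = 0: r = r^2 mod 37 = 7^2 = 12
  bit 5 = 1: r = r^2 * 21 mod 37 = 12^2 * 21 = 33*21 = 27
  -> s = B^a = 27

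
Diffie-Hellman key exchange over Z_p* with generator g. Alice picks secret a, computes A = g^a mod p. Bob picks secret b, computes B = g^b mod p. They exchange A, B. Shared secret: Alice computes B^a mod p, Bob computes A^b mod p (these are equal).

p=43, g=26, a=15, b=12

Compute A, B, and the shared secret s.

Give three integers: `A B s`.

A = 26^15 mod 43  (bits of 15 = 1111)
  bit 0 = 1: r = r^2 * 26 mod 43 = 1^2 * 26 = 1*26 = 26
  bit 1 = 1: r = r^2 * 26 mod 43 = 26^2 * 26 = 31*26 = 32
  bit 2 = 1: r = r^2 * 26 mod 43 = 32^2 * 26 = 35*26 = 7
  bit 3 = 1: r = r^2 * 26 mod 43 = 7^2 * 26 = 6*26 = 27
  -> A = 27
B = 26^12 mod 43  (bits of 12 = 1100)
  bit 0 = 1: r = r^2 * 26 mod 43 = 1^2 * 26 = 1*26 = 26
  bit 1 = 1: r = r^2 * 26 mod 43 = 26^2 * 26 = 31*26 = 32
  bit 2 = 0: r = r^2 mod 43 = 32^2 = 35
  bit 3 = 0: r = r^2 mod 43 = 35^2 = 21
  -> B = 21
s = B^a = 21^15 mod 43  (bits of 15 = 1111)
  bit 0 = 1: r = r^2 * 21 mod 43 = 1^2 * 21 = 1*21 = 21
  bit 1 = 1: r = r^2 * 21 mod 43 = 21^2 * 21 = 11*21 = 16
  bit 2 = 1: r = r^2 * 21 mod 43 = 16^2 * 21 = 41*21 = 1
  bit 3 = 1: r = r^2 * 21 mod 43 = 1^2 * 21 = 1*21 = 21
  -> s = B^a = 21

Answer: 27 21 21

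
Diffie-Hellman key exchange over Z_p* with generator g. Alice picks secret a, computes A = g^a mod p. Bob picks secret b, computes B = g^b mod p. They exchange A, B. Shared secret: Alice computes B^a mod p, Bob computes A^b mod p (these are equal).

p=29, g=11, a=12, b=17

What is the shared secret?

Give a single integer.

Answer: 16

Derivation:
A = 11^12 mod 29  (bits of 12 = 1100)
  bit 0 = 1: r = r^2 * 11 mod 29 = 1^2 * 11 = 1*11 = 11
  bit 1 = 1: r = r^2 * 11 mod 29 = 11^2 * 11 = 5*11 = 26
  bit 2 = 0: r = r^2 mod 29 = 26^2 = 9
  bit 3 = 0: r = r^2 mod 29 = 9^2 = 23
  -> A = 23
B = 11^17 mod 29  (bits of 17 = 10001)
  bit 0 = 1: r = r^2 * 11 mod 29 = 1^2 * 11 = 1*11 = 11
  bit 1 = 0: r = r^2 mod 29 = 11^2 = 5
  bit 2 = 0: r = r^2 mod 29 = 5^2 = 25
  bit 3 = 0: r = r^2 mod 29 = 25^2 = 16
  bit 4 = 1: r = r^2 * 11 mod 29 = 16^2 * 11 = 24*11 = 3
  -> B = 3
s = B^a = 3^12 mod 29  (bits of 12 = 1100)
  bit 0 = 1: r = r^2 * 3 mod 29 = 1^2 * 3 = 1*3 = 3
  bit 1 = 1: r = r^2 * 3 mod 29 = 3^2 * 3 = 9*3 = 27
  bit 2 = 0: r = r^2 mod 29 = 27^2 = 4
  bit 3 = 0: r = r^2 mod 29 = 4^2 = 16
  -> s = B^a = 16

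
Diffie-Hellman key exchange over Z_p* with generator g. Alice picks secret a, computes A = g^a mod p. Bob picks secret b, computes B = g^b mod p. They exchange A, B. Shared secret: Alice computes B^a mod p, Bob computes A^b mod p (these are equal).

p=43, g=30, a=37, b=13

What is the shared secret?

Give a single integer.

Answer: 29

Derivation:
A = 30^37 mod 43  (bits of 37 = 100101)
  bit 0 = 1: r = r^2 * 30 mod 43 = 1^2 * 30 = 1*30 = 30
  bit 1 = 0: r = r^2 mod 43 = 30^2 = 40
  bit 2 = 0: r = r^2 mod 43 = 40^2 = 9
  bit 3 = 1: r = r^2 * 30 mod 43 = 9^2 * 30 = 38*30 = 22
  bit 4 = 0: r = r^2 mod 43 = 22^2 = 11
  bit 5 = 1: r = r^2 * 30 mod 43 = 11^2 * 30 = 35*30 = 18
  -> A = 18
B = 30^13 mod 43  (bits of 13 = 1101)
  bit 0 = 1: r = r^2 * 30 mod 43 = 1^2 * 30 = 1*30 = 30
  bit 1 = 1: r = r^2 * 30 mod 43 = 30^2 * 30 = 40*30 = 39
  bit 2 = 0: r = r^2 mod 43 = 39^2 = 16
  bit 3 = 1: r = r^2 * 30 mod 43 = 16^2 * 30 = 41*30 = 26
  -> B = 26
s = B^a = 26^37 mod 43  (bits of 37 = 100101)
  bit 0 = 1: r = r^2 * 26 mod 43 = 1^2 * 26 = 1*26 = 26
  bit 1 = 0: r = r^2 mod 43 = 26^2 = 31
  bit 2 = 0: r = r^2 mod 43 = 31^2 = 15
  bit 3 = 1: r = r^2 * 26 mod 43 = 15^2 * 26 = 10*26 = 2
  bit 4 = 0: r = r^2 mod 43 = 2^2 = 4
  bit 5 = 1: r = r^2 * 26 mod 43 = 4^2 * 26 = 16*26 = 29
  -> s = B^a = 29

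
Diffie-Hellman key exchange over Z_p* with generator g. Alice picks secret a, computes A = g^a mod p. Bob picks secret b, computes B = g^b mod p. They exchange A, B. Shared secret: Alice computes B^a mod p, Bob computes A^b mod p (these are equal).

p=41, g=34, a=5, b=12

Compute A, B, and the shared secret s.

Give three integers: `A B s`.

Answer: 3 31 40

Derivation:
A = 34^5 mod 41  (bits of 5 = 101)
  bit 0 = 1: r = r^2 * 34 mod 41 = 1^2 * 34 = 1*34 = 34
  bit 1 = 0: r = r^2 mod 41 = 34^2 = 8
  bit 2 = 1: r = r^2 * 34 mod 41 = 8^2 * 34 = 23*34 = 3
  -> A = 3
B = 34^12 mod 41  (bits of 12 = 1100)
  bit 0 = 1: r = r^2 * 34 mod 41 = 1^2 * 34 = 1*34 = 34
  bit 1 = 1: r = r^2 * 34 mod 41 = 34^2 * 34 = 8*34 = 26
  bit 2 = 0: r = r^2 mod 41 = 26^2 = 20
  bit 3 = 0: r = r^2 mod 41 = 20^2 = 31
  -> B = 31
s = B^a = 31^5 mod 41  (bits of 5 = 101)
  bit 0 = 1: r = r^2 * 31 mod 41 = 1^2 * 31 = 1*31 = 31
  bit 1 = 0: r = r^2 mod 41 = 31^2 = 18
  bit 2 = 1: r = r^2 * 31 mod 41 = 18^2 * 31 = 37*31 = 40
  -> s = B^a = 40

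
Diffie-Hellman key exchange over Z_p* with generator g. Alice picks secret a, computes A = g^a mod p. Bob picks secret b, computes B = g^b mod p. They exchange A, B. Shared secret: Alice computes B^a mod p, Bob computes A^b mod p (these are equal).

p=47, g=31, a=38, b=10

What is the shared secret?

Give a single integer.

Answer: 4

Derivation:
A = 31^38 mod 47  (bits of 38 = 100110)
  bit 0 = 1: r = r^2 * 31 mod 47 = 1^2 * 31 = 1*31 = 31
  bit 1 = 0: r = r^2 mod 47 = 31^2 = 21
  bit 2 = 0: r = r^2 mod 47 = 21^2 = 18
  bit 3 = 1: r = r^2 * 31 mod 47 = 18^2 * 31 = 42*31 = 33
  bit 4 = 1: r = r^2 * 31 mod 47 = 33^2 * 31 = 8*31 = 13
  bit 5 = 0: r = r^2 mod 47 = 13^2 = 28
  -> A = 28
B = 31^10 mod 47  (bits of 10 = 1010)
  bit 0 = 1: r = r^2 * 31 mod 47 = 1^2 * 31 = 1*31 = 31
  bit 1 = 0: r = r^2 mod 47 = 31^2 = 21
  bit 2 = 1: r = r^2 * 31 mod 47 = 21^2 * 31 = 18*31 = 41
  bit 3 = 0: r = r^2 mod 47 = 41^2 = 36
  -> B = 36
s = B^a = 36^38 mod 47  (bits of 38 = 100110)
  bit 0 = 1: r = r^2 * 36 mod 47 = 1^2 * 36 = 1*36 = 36
  bit 1 = 0: r = r^2 mod 47 = 36^2 = 27
  bit 2 = 0: r = r^2 mod 47 = 27^2 = 24
  bit 3 = 1: r = r^2 * 36 mod 47 = 24^2 * 36 = 12*36 = 9
  bit 4 = 1: r = r^2 * 36 mod 47 = 9^2 * 36 = 34*36 = 2
  bit 5 = 0: r = r^2 mod 47 = 2^2 = 4
  -> s = B^a = 4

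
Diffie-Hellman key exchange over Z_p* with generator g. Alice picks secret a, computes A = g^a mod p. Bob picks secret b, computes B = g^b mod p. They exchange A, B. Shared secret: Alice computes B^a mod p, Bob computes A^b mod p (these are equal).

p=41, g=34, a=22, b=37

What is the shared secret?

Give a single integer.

Answer: 2

Derivation:
A = 34^22 mod 41  (bits of 22 = 10110)
  bit 0 = 1: r = r^2 * 34 mod 41 = 1^2 * 34 = 1*34 = 34
  bit 1 = 0: r = r^2 mod 41 = 34^2 = 8
  bit 2 = 1: r = r^2 * 34 mod 41 = 8^2 * 34 = 23*34 = 3
  bit 3 = 1: r = r^2 * 34 mod 41 = 3^2 * 34 = 9*34 = 19
  bit 4 = 0: r = r^2 mod 41 = 19^2 = 33
  -> A = 33
B = 34^37 mod 41  (bits of 37 = 100101)
  bit 0 = 1: r = r^2 * 34 mod 41 = 1^2 * 34 = 1*34 = 34
  bit 1 = 0: r = r^2 mod 41 = 34^2 = 8
  bit 2 = 0: r = r^2 mod 41 = 8^2 = 23
  bit 3 = 1: r = r^2 * 34 mod 41 = 23^2 * 34 = 37*34 = 28
  bit 4 = 0: r = r^2 mod 41 = 28^2 = 5
  bit 5 = 1: r = r^2 * 34 mod 41 = 5^2 * 34 = 25*34 = 30
  -> B = 30
s = B^a = 30^22 mod 41  (bits of 22 = 10110)
  bit 0 = 1: r = r^2 * 30 mod 41 = 1^2 * 30 = 1*30 = 30
  bit 1 = 0: r = r^2 mod 41 = 30^2 = 39
  bit 2 = 1: r = r^2 * 30 mod 41 = 39^2 * 30 = 4*30 = 38
  bit 3 = 1: r = r^2 * 30 mod 41 = 38^2 * 30 = 9*30 = 24
  bit 4 = 0: r = r^2 mod 41 = 24^2 = 2
  -> s = B^a = 2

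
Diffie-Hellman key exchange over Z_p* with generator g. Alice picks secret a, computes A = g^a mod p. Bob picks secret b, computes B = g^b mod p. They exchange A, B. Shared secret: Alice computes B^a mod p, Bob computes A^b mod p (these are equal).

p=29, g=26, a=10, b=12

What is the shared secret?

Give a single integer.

A = 26^10 mod 29  (bits of 10 = 1010)
  bit 0 = 1: r = r^2 * 26 mod 29 = 1^2 * 26 = 1*26 = 26
  bit 1 = 0: r = r^2 mod 29 = 26^2 = 9
  bit 2 = 1: r = r^2 * 26 mod 29 = 9^2 * 26 = 23*26 = 18
  bit 3 = 0: r = r^2 mod 29 = 18^2 = 5
  -> A = 5
B = 26^12 mod 29  (bits of 12 = 1100)
  bit 0 = 1: r = r^2 * 26 mod 29 = 1^2 * 26 = 1*26 = 26
  bit 1 = 1: r = r^2 * 26 mod 29 = 26^2 * 26 = 9*26 = 2
  bit 2 = 0: r = r^2 mod 29 = 2^2 = 4
  bit 3 = 0: r = r^2 mod 29 = 4^2 = 16
  -> B = 16
s = B^a = 16^10 mod 29  (bits of 10 = 1010)
  bit 0 = 1: r = r^2 * 16 mod 29 = 1^2 * 16 = 1*16 = 16
  bit 1 = 0: r = r^2 mod 29 = 16^2 = 24
  bit 2 = 1: r = r^2 * 16 mod 29 = 24^2 * 16 = 25*16 = 23
  bit 3 = 0: r = r^2 mod 29 = 23^2 = 7
  -> s = B^a = 7

Answer: 7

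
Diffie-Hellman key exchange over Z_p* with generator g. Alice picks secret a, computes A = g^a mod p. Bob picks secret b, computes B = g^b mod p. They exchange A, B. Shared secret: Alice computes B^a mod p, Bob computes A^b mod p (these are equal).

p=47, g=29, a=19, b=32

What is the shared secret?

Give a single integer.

Answer: 24

Derivation:
A = 29^19 mod 47  (bits of 19 = 10011)
  bit 0 = 1: r = r^2 * 29 mod 47 = 1^2 * 29 = 1*29 = 29
  bit 1 = 0: r = r^2 mod 47 = 29^2 = 42
  bit 2 = 0: r = r^2 mod 47 = 42^2 = 25
  bit 3 = 1: r = r^2 * 29 mod 47 = 25^2 * 29 = 14*29 = 30
  bit 4 = 1: r = r^2 * 29 mod 47 = 30^2 * 29 = 7*29 = 15
  -> A = 15
B = 29^32 mod 47  (bits of 32 = 100000)
  bit 0 = 1: r = r^2 * 29 mod 47 = 1^2 * 29 = 1*29 = 29
  bit 1 = 0: r = r^2 mod 47 = 29^2 = 42
  bit 2 = 0: r = r^2 mod 47 = 42^2 = 25
  bit 3 = 0: r = r^2 mod 47 = 25^2 = 14
  bit 4 = 0: r = r^2 mod 47 = 14^2 = 8
  bit 5 = 0: r = r^2 mod 47 = 8^2 = 17
  -> B = 17
s = B^a = 17^19 mod 47  (bits of 19 = 10011)
  bit 0 = 1: r = r^2 * 17 mod 47 = 1^2 * 17 = 1*17 = 17
  bit 1 = 0: r = r^2 mod 47 = 17^2 = 7
  bit 2 = 0: r = r^2 mod 47 = 7^2 = 2
  bit 3 = 1: r = r^2 * 17 mod 47 = 2^2 * 17 = 4*17 = 21
  bit 4 = 1: r = r^2 * 17 mod 47 = 21^2 * 17 = 18*17 = 24
  -> s = B^a = 24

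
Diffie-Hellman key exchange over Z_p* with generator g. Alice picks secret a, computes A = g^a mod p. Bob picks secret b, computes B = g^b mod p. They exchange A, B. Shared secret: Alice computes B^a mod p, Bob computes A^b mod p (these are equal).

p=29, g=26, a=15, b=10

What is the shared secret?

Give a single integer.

A = 26^15 mod 29  (bits of 15 = 1111)
  bit 0 = 1: r = r^2 * 26 mod 29 = 1^2 * 26 = 1*26 = 26
  bit 1 = 1: r = r^2 * 26 mod 29 = 26^2 * 26 = 9*26 = 2
  bit 2 = 1: r = r^2 * 26 mod 29 = 2^2 * 26 = 4*26 = 17
  bit 3 = 1: r = r^2 * 26 mod 29 = 17^2 * 26 = 28*26 = 3
  -> A = 3
B = 26^10 mod 29  (bits of 10 = 1010)
  bit 0 = 1: r = r^2 * 26 mod 29 = 1^2 * 26 = 1*26 = 26
  bit 1 = 0: r = r^2 mod 29 = 26^2 = 9
  bit 2 = 1: r = r^2 * 26 mod 29 = 9^2 * 26 = 23*26 = 18
  bit 3 = 0: r = r^2 mod 29 = 18^2 = 5
  -> B = 5
s = B^a = 5^15 mod 29  (bits of 15 = 1111)
  bit 0 = 1: r = r^2 * 5 mod 29 = 1^2 * 5 = 1*5 = 5
  bit 1 = 1: r = r^2 * 5 mod 29 = 5^2 * 5 = 25*5 = 9
  bit 2 = 1: r = r^2 * 5 mod 29 = 9^2 * 5 = 23*5 = 28
  bit 3 = 1: r = r^2 * 5 mod 29 = 28^2 * 5 = 1*5 = 5
  -> s = B^a = 5

Answer: 5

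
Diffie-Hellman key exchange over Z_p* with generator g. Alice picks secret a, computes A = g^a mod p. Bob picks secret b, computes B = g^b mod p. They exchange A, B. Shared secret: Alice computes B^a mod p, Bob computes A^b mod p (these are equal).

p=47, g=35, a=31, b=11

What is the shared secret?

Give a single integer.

A = 35^31 mod 47  (bits of 31 = 11111)
  bit 0 = 1: r = r^2 * 35 mod 47 = 1^2 * 35 = 1*35 = 35
  bit 1 = 1: r = r^2 * 35 mod 47 = 35^2 * 35 = 3*35 = 11
  bit 2 = 1: r = r^2 * 35 mod 47 = 11^2 * 35 = 27*35 = 5
  bit 3 = 1: r = r^2 * 35 mod 47 = 5^2 * 35 = 25*35 = 29
  bit 4 = 1: r = r^2 * 35 mod 47 = 29^2 * 35 = 42*35 = 13
  -> A = 13
B = 35^11 mod 47  (bits of 11 = 1011)
  bit 0 = 1: r = r^2 * 35 mod 47 = 1^2 * 35 = 1*35 = 35
  bit 1 = 0: r = r^2 mod 47 = 35^2 = 3
  bit 2 = 1: r = r^2 * 35 mod 47 = 3^2 * 35 = 9*35 = 33
  bit 3 = 1: r = r^2 * 35 mod 47 = 33^2 * 35 = 8*35 = 45
  -> B = 45
s = B^a = 45^31 mod 47  (bits of 31 = 11111)
  bit 0 = 1: r = r^2 * 45 mod 47 = 1^2 * 45 = 1*45 = 45
  bit 1 = 1: r = r^2 * 45 mod 47 = 45^2 * 45 = 4*45 = 39
  bit 2 = 1: r = r^2 * 45 mod 47 = 39^2 * 45 = 17*45 = 13
  bit 3 = 1: r = r^2 * 45 mod 47 = 13^2 * 45 = 28*45 = 38
  bit 4 = 1: r = r^2 * 45 mod 47 = 38^2 * 45 = 34*45 = 26
  -> s = B^a = 26

Answer: 26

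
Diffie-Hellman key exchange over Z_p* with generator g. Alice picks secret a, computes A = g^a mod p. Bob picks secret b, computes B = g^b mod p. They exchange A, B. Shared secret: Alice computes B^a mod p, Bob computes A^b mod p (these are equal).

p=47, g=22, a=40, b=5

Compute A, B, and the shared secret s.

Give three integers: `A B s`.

A = 22^40 mod 47  (bits of 40 = 101000)
  bit 0 = 1: r = r^2 * 22 mod 47 = 1^2 * 22 = 1*22 = 22
  bit 1 = 0: r = r^2 mod 47 = 22^2 = 14
  bit 2 = 1: r = r^2 * 22 mod 47 = 14^2 * 22 = 8*22 = 35
  bit 3 = 0: r = r^2 mod 47 = 35^2 = 3
  bit 4 = 0: r = r^2 mod 47 = 3^2 = 9
  bit 5 = 0: r = r^2 mod 47 = 9^2 = 34
  -> A = 34
B = 22^5 mod 47  (bits of 5 = 101)
  bit 0 = 1: r = r^2 * 22 mod 47 = 1^2 * 22 = 1*22 = 22
  bit 1 = 0: r = r^2 mod 47 = 22^2 = 14
  bit 2 = 1: r = r^2 * 22 mod 47 = 14^2 * 22 = 8*22 = 35
  -> B = 35
s = B^a = 35^40 mod 47  (bits of 40 = 101000)
  bit 0 = 1: r = r^2 * 35 mod 47 = 1^2 * 35 = 1*35 = 35
  bit 1 = 0: r = r^2 mod 47 = 35^2 = 3
  bit 2 = 1: r = r^2 * 35 mod 47 = 3^2 * 35 = 9*35 = 33
  bit 3 = 0: r = r^2 mod 47 = 33^2 = 8
  bit 4 = 0: r = r^2 mod 47 = 8^2 = 17
  bit 5 = 0: r = r^2 mod 47 = 17^2 = 7
  -> s = B^a = 7

Answer: 34 35 7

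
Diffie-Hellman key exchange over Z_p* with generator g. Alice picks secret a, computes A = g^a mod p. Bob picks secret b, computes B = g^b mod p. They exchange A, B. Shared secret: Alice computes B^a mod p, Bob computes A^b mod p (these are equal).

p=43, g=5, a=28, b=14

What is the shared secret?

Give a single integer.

A = 5^28 mod 43  (bits of 28 = 11100)
  bit 0 = 1: r = r^2 * 5 mod 43 = 1^2 * 5 = 1*5 = 5
  bit 1 = 1: r = r^2 * 5 mod 43 = 5^2 * 5 = 25*5 = 39
  bit 2 = 1: r = r^2 * 5 mod 43 = 39^2 * 5 = 16*5 = 37
  bit 3 = 0: r = r^2 mod 43 = 37^2 = 36
  bit 4 = 0: r = r^2 mod 43 = 36^2 = 6
  -> A = 6
B = 5^14 mod 43  (bits of 14 = 1110)
  bit 0 = 1: r = r^2 * 5 mod 43 = 1^2 * 5 = 1*5 = 5
  bit 1 = 1: r = r^2 * 5 mod 43 = 5^2 * 5 = 25*5 = 39
  bit 2 = 1: r = r^2 * 5 mod 43 = 39^2 * 5 = 16*5 = 37
  bit 3 = 0: r = r^2 mod 43 = 37^2 = 36
  -> B = 36
s = B^a = 36^28 mod 43  (bits of 28 = 11100)
  bit 0 = 1: r = r^2 * 36 mod 43 = 1^2 * 36 = 1*36 = 36
  bit 1 = 1: r = r^2 * 36 mod 43 = 36^2 * 36 = 6*36 = 1
  bit 2 = 1: r = r^2 * 36 mod 43 = 1^2 * 36 = 1*36 = 36
  bit 3 = 0: r = r^2 mod 43 = 36^2 = 6
  bit 4 = 0: r = r^2 mod 43 = 6^2 = 36
  -> s = B^a = 36

Answer: 36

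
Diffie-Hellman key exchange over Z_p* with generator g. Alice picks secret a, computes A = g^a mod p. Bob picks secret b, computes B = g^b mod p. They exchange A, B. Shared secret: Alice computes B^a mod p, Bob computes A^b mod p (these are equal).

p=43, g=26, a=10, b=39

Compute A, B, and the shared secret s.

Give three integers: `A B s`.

A = 26^10 mod 43  (bits of 10 = 1010)
  bit 0 = 1: r = r^2 * 26 mod 43 = 1^2 * 26 = 1*26 = 26
  bit 1 = 0: r = r^2 mod 43 = 26^2 = 31
  bit 2 = 1: r = r^2 * 26 mod 43 = 31^2 * 26 = 15*26 = 3
  bit 3 = 0: r = r^2 mod 43 = 3^2 = 9
  -> A = 9
B = 26^39 mod 43  (bits of 39 = 100111)
  bit 0 = 1: r = r^2 * 26 mod 43 = 1^2 * 26 = 1*26 = 26
  bit 1 = 0: r = r^2 mod 43 = 26^2 = 31
  bit 2 = 0: r = r^2 mod 43 = 31^2 = 15
  bit 3 = 1: r = r^2 * 26 mod 43 = 15^2 * 26 = 10*26 = 2
  bit 4 = 1: r = r^2 * 26 mod 43 = 2^2 * 26 = 4*26 = 18
  bit 5 = 1: r = r^2 * 26 mod 43 = 18^2 * 26 = 23*26 = 39
  -> B = 39
s = B^a = 39^10 mod 43  (bits of 10 = 1010)
  bit 0 = 1: r = r^2 * 39 mod 43 = 1^2 * 39 = 1*39 = 39
  bit 1 = 0: r = r^2 mod 43 = 39^2 = 16
  bit 2 = 1: r = r^2 * 39 mod 43 = 16^2 * 39 = 41*39 = 8
  bit 3 = 0: r = r^2 mod 43 = 8^2 = 21
  -> s = B^a = 21

Answer: 9 39 21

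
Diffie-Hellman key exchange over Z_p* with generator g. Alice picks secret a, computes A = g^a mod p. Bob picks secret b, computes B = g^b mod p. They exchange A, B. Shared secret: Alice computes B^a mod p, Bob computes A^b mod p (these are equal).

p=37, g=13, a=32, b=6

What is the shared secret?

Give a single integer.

Answer: 10

Derivation:
A = 13^32 mod 37  (bits of 32 = 100000)
  bit 0 = 1: r = r^2 * 13 mod 37 = 1^2 * 13 = 1*13 = 13
  bit 1 = 0: r = r^2 mod 37 = 13^2 = 21
  bit 2 = 0: r = r^2 mod 37 = 21^2 = 34
  bit 3 = 0: r = r^2 mod 37 = 34^2 = 9
  bit 4 = 0: r = r^2 mod 37 = 9^2 = 7
  bit 5 = 0: r = r^2 mod 37 = 7^2 = 12
  -> A = 12
B = 13^6 mod 37  (bits of 6 = 110)
  bit 0 = 1: r = r^2 * 13 mod 37 = 1^2 * 13 = 1*13 = 13
  bit 1 = 1: r = r^2 * 13 mod 37 = 13^2 * 13 = 21*13 = 14
  bit 2 = 0: r = r^2 mod 37 = 14^2 = 11
  -> B = 11
s = B^a = 11^32 mod 37  (bits of 32 = 100000)
  bit 0 = 1: r = r^2 * 11 mod 37 = 1^2 * 11 = 1*11 = 11
  bit 1 = 0: r = r^2 mod 37 = 11^2 = 10
  bit 2 = 0: r = r^2 mod 37 = 10^2 = 26
  bit 3 = 0: r = r^2 mod 37 = 26^2 = 10
  bit 4 = 0: r = r^2 mod 37 = 10^2 = 26
  bit 5 = 0: r = r^2 mod 37 = 26^2 = 10
  -> s = B^a = 10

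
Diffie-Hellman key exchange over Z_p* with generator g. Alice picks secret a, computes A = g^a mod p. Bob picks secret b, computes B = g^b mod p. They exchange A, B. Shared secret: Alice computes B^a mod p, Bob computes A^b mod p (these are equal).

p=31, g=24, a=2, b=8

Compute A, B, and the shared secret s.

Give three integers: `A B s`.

Answer: 18 10 7

Derivation:
A = 24^2 mod 31  (bits of 2 = 10)
  bit 0 = 1: r = r^2 * 24 mod 31 = 1^2 * 24 = 1*24 = 24
  bit 1 = 0: r = r^2 mod 31 = 24^2 = 18
  -> A = 18
B = 24^8 mod 31  (bits of 8 = 1000)
  bit 0 = 1: r = r^2 * 24 mod 31 = 1^2 * 24 = 1*24 = 24
  bit 1 = 0: r = r^2 mod 31 = 24^2 = 18
  bit 2 = 0: r = r^2 mod 31 = 18^2 = 14
  bit 3 = 0: r = r^2 mod 31 = 14^2 = 10
  -> B = 10
s = B^a = 10^2 mod 31  (bits of 2 = 10)
  bit 0 = 1: r = r^2 * 10 mod 31 = 1^2 * 10 = 1*10 = 10
  bit 1 = 0: r = r^2 mod 31 = 10^2 = 7
  -> s = B^a = 7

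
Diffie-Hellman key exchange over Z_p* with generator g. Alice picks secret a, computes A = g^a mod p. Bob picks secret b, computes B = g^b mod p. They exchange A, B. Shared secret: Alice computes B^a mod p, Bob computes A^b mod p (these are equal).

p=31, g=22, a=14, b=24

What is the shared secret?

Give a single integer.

Answer: 8

Derivation:
A = 22^14 mod 31  (bits of 14 = 1110)
  bit 0 = 1: r = r^2 * 22 mod 31 = 1^2 * 22 = 1*22 = 22
  bit 1 = 1: r = r^2 * 22 mod 31 = 22^2 * 22 = 19*22 = 15
  bit 2 = 1: r = r^2 * 22 mod 31 = 15^2 * 22 = 8*22 = 21
  bit 3 = 0: r = r^2 mod 31 = 21^2 = 7
  -> A = 7
B = 22^24 mod 31  (bits of 24 = 11000)
  bit 0 = 1: r = r^2 * 22 mod 31 = 1^2 * 22 = 1*22 = 22
  bit 1 = 1: r = r^2 * 22 mod 31 = 22^2 * 22 = 19*22 = 15
  bit 2 = 0: r = r^2 mod 31 = 15^2 = 8
  bit 3 = 0: r = r^2 mod 31 = 8^2 = 2
  bit 4 = 0: r = r^2 mod 31 = 2^2 = 4
  -> B = 4
s = B^a = 4^14 mod 31  (bits of 14 = 1110)
  bit 0 = 1: r = r^2 * 4 mod 31 = 1^2 * 4 = 1*4 = 4
  bit 1 = 1: r = r^2 * 4 mod 31 = 4^2 * 4 = 16*4 = 2
  bit 2 = 1: r = r^2 * 4 mod 31 = 2^2 * 4 = 4*4 = 16
  bit 3 = 0: r = r^2 mod 31 = 16^2 = 8
  -> s = B^a = 8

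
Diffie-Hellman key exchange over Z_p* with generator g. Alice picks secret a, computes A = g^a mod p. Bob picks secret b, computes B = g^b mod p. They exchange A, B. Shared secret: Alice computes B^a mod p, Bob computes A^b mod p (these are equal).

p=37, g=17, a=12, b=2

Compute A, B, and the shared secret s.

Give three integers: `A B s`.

A = 17^12 mod 37  (bits of 12 = 1100)
  bit 0 = 1: r = r^2 * 17 mod 37 = 1^2 * 17 = 1*17 = 17
  bit 1 = 1: r = r^2 * 17 mod 37 = 17^2 * 17 = 30*17 = 29
  bit 2 = 0: r = r^2 mod 37 = 29^2 = 27
  bit 3 = 0: r = r^2 mod 37 = 27^2 = 26
  -> A = 26
B = 17^2 mod 37  (bits of 2 = 10)
  bit 0 = 1: r = r^2 * 17 mod 37 = 1^2 * 17 = 1*17 = 17
  bit 1 = 0: r = r^2 mod 37 = 17^2 = 30
  -> B = 30
s = B^a = 30^12 mod 37  (bits of 12 = 1100)
  bit 0 = 1: r = r^2 * 30 mod 37 = 1^2 * 30 = 1*30 = 30
  bit 1 = 1: r = r^2 * 30 mod 37 = 30^2 * 30 = 12*30 = 27
  bit 2 = 0: r = r^2 mod 37 = 27^2 = 26
  bit 3 = 0: r = r^2 mod 37 = 26^2 = 10
  -> s = B^a = 10

Answer: 26 30 10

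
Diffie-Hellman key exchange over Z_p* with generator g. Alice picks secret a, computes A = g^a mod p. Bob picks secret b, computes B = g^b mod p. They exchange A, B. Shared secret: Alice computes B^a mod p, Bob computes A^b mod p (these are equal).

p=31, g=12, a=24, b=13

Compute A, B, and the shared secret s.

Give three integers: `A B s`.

A = 12^24 mod 31  (bits of 24 = 11000)
  bit 0 = 1: r = r^2 * 12 mod 31 = 1^2 * 12 = 1*12 = 12
  bit 1 = 1: r = r^2 * 12 mod 31 = 12^2 * 12 = 20*12 = 23
  bit 2 = 0: r = r^2 mod 31 = 23^2 = 2
  bit 3 = 0: r = r^2 mod 31 = 2^2 = 4
  bit 4 = 0: r = r^2 mod 31 = 4^2 = 16
  -> A = 16
B = 12^13 mod 31  (bits of 13 = 1101)
  bit 0 = 1: r = r^2 * 12 mod 31 = 1^2 * 12 = 1*12 = 12
  bit 1 = 1: r = r^2 * 12 mod 31 = 12^2 * 12 = 20*12 = 23
  bit 2 = 0: r = r^2 mod 31 = 23^2 = 2
  bit 3 = 1: r = r^2 * 12 mod 31 = 2^2 * 12 = 4*12 = 17
  -> B = 17
s = B^a = 17^24 mod 31  (bits of 24 = 11000)
  bit 0 = 1: r = r^2 * 17 mod 31 = 1^2 * 17 = 1*17 = 17
  bit 1 = 1: r = r^2 * 17 mod 31 = 17^2 * 17 = 10*17 = 15
  bit 2 = 0: r = r^2 mod 31 = 15^2 = 8
  bit 3 = 0: r = r^2 mod 31 = 8^2 = 2
  bit 4 = 0: r = r^2 mod 31 = 2^2 = 4
  -> s = B^a = 4

Answer: 16 17 4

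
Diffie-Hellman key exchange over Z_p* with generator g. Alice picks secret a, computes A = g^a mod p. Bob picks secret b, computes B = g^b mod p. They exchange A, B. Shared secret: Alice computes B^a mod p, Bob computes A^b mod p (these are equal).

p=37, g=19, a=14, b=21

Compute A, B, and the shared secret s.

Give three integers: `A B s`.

Answer: 21 23 11

Derivation:
A = 19^14 mod 37  (bits of 14 = 1110)
  bit 0 = 1: r = r^2 * 19 mod 37 = 1^2 * 19 = 1*19 = 19
  bit 1 = 1: r = r^2 * 19 mod 37 = 19^2 * 19 = 28*19 = 14
  bit 2 = 1: r = r^2 * 19 mod 37 = 14^2 * 19 = 11*19 = 24
  bit 3 = 0: r = r^2 mod 37 = 24^2 = 21
  -> A = 21
B = 19^21 mod 37  (bits of 21 = 10101)
  bit 0 = 1: r = r^2 * 19 mod 37 = 1^2 * 19 = 1*19 = 19
  bit 1 = 0: r = r^2 mod 37 = 19^2 = 28
  bit 2 = 1: r = r^2 * 19 mod 37 = 28^2 * 19 = 7*19 = 22
  bit 3 = 0: r = r^2 mod 37 = 22^2 = 3
  bit 4 = 1: r = r^2 * 19 mod 37 = 3^2 * 19 = 9*19 = 23
  -> B = 23
s = B^a = 23^14 mod 37  (bits of 14 = 1110)
  bit 0 = 1: r = r^2 * 23 mod 37 = 1^2 * 23 = 1*23 = 23
  bit 1 = 1: r = r^2 * 23 mod 37 = 23^2 * 23 = 11*23 = 31
  bit 2 = 1: r = r^2 * 23 mod 37 = 31^2 * 23 = 36*23 = 14
  bit 3 = 0: r = r^2 mod 37 = 14^2 = 11
  -> s = B^a = 11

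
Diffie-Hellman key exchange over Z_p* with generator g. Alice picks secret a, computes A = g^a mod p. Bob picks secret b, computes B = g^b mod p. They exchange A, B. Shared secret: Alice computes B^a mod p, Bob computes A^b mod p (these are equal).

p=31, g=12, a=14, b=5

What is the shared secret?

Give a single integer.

Answer: 25

Derivation:
A = 12^14 mod 31  (bits of 14 = 1110)
  bit 0 = 1: r = r^2 * 12 mod 31 = 1^2 * 12 = 1*12 = 12
  bit 1 = 1: r = r^2 * 12 mod 31 = 12^2 * 12 = 20*12 = 23
  bit 2 = 1: r = r^2 * 12 mod 31 = 23^2 * 12 = 2*12 = 24
  bit 3 = 0: r = r^2 mod 31 = 24^2 = 18
  -> A = 18
B = 12^5 mod 31  (bits of 5 = 101)
  bit 0 = 1: r = r^2 * 12 mod 31 = 1^2 * 12 = 1*12 = 12
  bit 1 = 0: r = r^2 mod 31 = 12^2 = 20
  bit 2 = 1: r = r^2 * 12 mod 31 = 20^2 * 12 = 28*12 = 26
  -> B = 26
s = B^a = 26^14 mod 31  (bits of 14 = 1110)
  bit 0 = 1: r = r^2 * 26 mod 31 = 1^2 * 26 = 1*26 = 26
  bit 1 = 1: r = r^2 * 26 mod 31 = 26^2 * 26 = 25*26 = 30
  bit 2 = 1: r = r^2 * 26 mod 31 = 30^2 * 26 = 1*26 = 26
  bit 3 = 0: r = r^2 mod 31 = 26^2 = 25
  -> s = B^a = 25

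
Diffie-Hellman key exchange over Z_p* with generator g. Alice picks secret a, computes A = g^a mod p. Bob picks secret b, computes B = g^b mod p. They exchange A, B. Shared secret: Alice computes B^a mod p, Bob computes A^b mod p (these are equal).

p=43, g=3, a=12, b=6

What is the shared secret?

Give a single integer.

Answer: 11

Derivation:
A = 3^12 mod 43  (bits of 12 = 1100)
  bit 0 = 1: r = r^2 * 3 mod 43 = 1^2 * 3 = 1*3 = 3
  bit 1 = 1: r = r^2 * 3 mod 43 = 3^2 * 3 = 9*3 = 27
  bit 2 = 0: r = r^2 mod 43 = 27^2 = 41
  bit 3 = 0: r = r^2 mod 43 = 41^2 = 4
  -> A = 4
B = 3^6 mod 43  (bits of 6 = 110)
  bit 0 = 1: r = r^2 * 3 mod 43 = 1^2 * 3 = 1*3 = 3
  bit 1 = 1: r = r^2 * 3 mod 43 = 3^2 * 3 = 9*3 = 27
  bit 2 = 0: r = r^2 mod 43 = 27^2 = 41
  -> B = 41
s = B^a = 41^12 mod 43  (bits of 12 = 1100)
  bit 0 = 1: r = r^2 * 41 mod 43 = 1^2 * 41 = 1*41 = 41
  bit 1 = 1: r = r^2 * 41 mod 43 = 41^2 * 41 = 4*41 = 35
  bit 2 = 0: r = r^2 mod 43 = 35^2 = 21
  bit 3 = 0: r = r^2 mod 43 = 21^2 = 11
  -> s = B^a = 11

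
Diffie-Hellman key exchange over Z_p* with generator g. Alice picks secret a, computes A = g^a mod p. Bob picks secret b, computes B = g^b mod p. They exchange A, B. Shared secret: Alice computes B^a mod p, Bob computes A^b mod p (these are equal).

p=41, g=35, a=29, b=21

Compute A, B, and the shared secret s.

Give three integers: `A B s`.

A = 35^29 mod 41  (bits of 29 = 11101)
  bit 0 = 1: r = r^2 * 35 mod 41 = 1^2 * 35 = 1*35 = 35
  bit 1 = 1: r = r^2 * 35 mod 41 = 35^2 * 35 = 36*35 = 30
  bit 2 = 1: r = r^2 * 35 mod 41 = 30^2 * 35 = 39*35 = 12
  bit 3 = 0: r = r^2 mod 41 = 12^2 = 21
  bit 4 = 1: r = r^2 * 35 mod 41 = 21^2 * 35 = 31*35 = 19
  -> A = 19
B = 35^21 mod 41  (bits of 21 = 10101)
  bit 0 = 1: r = r^2 * 35 mod 41 = 1^2 * 35 = 1*35 = 35
  bit 1 = 0: r = r^2 mod 41 = 35^2 = 36
  bit 2 = 1: r = r^2 * 35 mod 41 = 36^2 * 35 = 25*35 = 14
  bit 3 = 0: r = r^2 mod 41 = 14^2 = 32
  bit 4 = 1: r = r^2 * 35 mod 41 = 32^2 * 35 = 40*35 = 6
  -> B = 6
s = B^a = 6^29 mod 41  (bits of 29 = 11101)
  bit 0 = 1: r = r^2 * 6 mod 41 = 1^2 * 6 = 1*6 = 6
  bit 1 = 1: r = r^2 * 6 mod 41 = 6^2 * 6 = 36*6 = 11
  bit 2 = 1: r = r^2 * 6 mod 41 = 11^2 * 6 = 39*6 = 29
  bit 3 = 0: r = r^2 mod 41 = 29^2 = 21
  bit 4 = 1: r = r^2 * 6 mod 41 = 21^2 * 6 = 31*6 = 22
  -> s = B^a = 22

Answer: 19 6 22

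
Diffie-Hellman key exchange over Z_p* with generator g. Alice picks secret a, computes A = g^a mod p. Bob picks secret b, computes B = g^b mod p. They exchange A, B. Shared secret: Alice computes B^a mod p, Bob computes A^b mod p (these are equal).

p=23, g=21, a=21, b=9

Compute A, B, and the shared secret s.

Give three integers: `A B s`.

Answer: 11 17 19

Derivation:
A = 21^21 mod 23  (bits of 21 = 10101)
  bit 0 = 1: r = r^2 * 21 mod 23 = 1^2 * 21 = 1*21 = 21
  bit 1 = 0: r = r^2 mod 23 = 21^2 = 4
  bit 2 = 1: r = r^2 * 21 mod 23 = 4^2 * 21 = 16*21 = 14
  bit 3 = 0: r = r^2 mod 23 = 14^2 = 12
  bit 4 = 1: r = r^2 * 21 mod 23 = 12^2 * 21 = 6*21 = 11
  -> A = 11
B = 21^9 mod 23  (bits of 9 = 1001)
  bit 0 = 1: r = r^2 * 21 mod 23 = 1^2 * 21 = 1*21 = 21
  bit 1 = 0: r = r^2 mod 23 = 21^2 = 4
  bit 2 = 0: r = r^2 mod 23 = 4^2 = 16
  bit 3 = 1: r = r^2 * 21 mod 23 = 16^2 * 21 = 3*21 = 17
  -> B = 17
s = B^a = 17^21 mod 23  (bits of 21 = 10101)
  bit 0 = 1: r = r^2 * 17 mod 23 = 1^2 * 17 = 1*17 = 17
  bit 1 = 0: r = r^2 mod 23 = 17^2 = 13
  bit 2 = 1: r = r^2 * 17 mod 23 = 13^2 * 17 = 8*17 = 21
  bit 3 = 0: r = r^2 mod 23 = 21^2 = 4
  bit 4 = 1: r = r^2 * 17 mod 23 = 4^2 * 17 = 16*17 = 19
  -> s = B^a = 19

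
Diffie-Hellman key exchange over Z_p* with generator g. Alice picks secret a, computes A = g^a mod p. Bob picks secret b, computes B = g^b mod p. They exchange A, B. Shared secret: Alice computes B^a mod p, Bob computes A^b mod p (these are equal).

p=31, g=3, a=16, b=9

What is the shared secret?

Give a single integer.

A = 3^16 mod 31  (bits of 16 = 10000)
  bit 0 = 1: r = r^2 * 3 mod 31 = 1^2 * 3 = 1*3 = 3
  bit 1 = 0: r = r^2 mod 31 = 3^2 = 9
  bit 2 = 0: r = r^2 mod 31 = 9^2 = 19
  bit 3 = 0: r = r^2 mod 31 = 19^2 = 20
  bit 4 = 0: r = r^2 mod 31 = 20^2 = 28
  -> A = 28
B = 3^9 mod 31  (bits of 9 = 1001)
  bit 0 = 1: r = r^2 * 3 mod 31 = 1^2 * 3 = 1*3 = 3
  bit 1 = 0: r = r^2 mod 31 = 3^2 = 9
  bit 2 = 0: r = r^2 mod 31 = 9^2 = 19
  bit 3 = 1: r = r^2 * 3 mod 31 = 19^2 * 3 = 20*3 = 29
  -> B = 29
s = B^a = 29^16 mod 31  (bits of 16 = 10000)
  bit 0 = 1: r = r^2 * 29 mod 31 = 1^2 * 29 = 1*29 = 29
  bit 1 = 0: r = r^2 mod 31 = 29^2 = 4
  bit 2 = 0: r = r^2 mod 31 = 4^2 = 16
  bit 3 = 0: r = r^2 mod 31 = 16^2 = 8
  bit 4 = 0: r = r^2 mod 31 = 8^2 = 2
  -> s = B^a = 2

Answer: 2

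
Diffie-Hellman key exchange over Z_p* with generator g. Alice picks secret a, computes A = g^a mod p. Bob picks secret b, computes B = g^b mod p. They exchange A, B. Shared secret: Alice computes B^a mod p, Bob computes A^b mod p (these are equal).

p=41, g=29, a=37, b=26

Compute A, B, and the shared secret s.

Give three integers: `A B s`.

A = 29^37 mod 41  (bits of 37 = 100101)
  bit 0 = 1: r = r^2 * 29 mod 41 = 1^2 * 29 = 1*29 = 29
  bit 1 = 0: r = r^2 mod 41 = 29^2 = 21
  bit 2 = 0: r = r^2 mod 41 = 21^2 = 31
  bit 3 = 1: r = r^2 * 29 mod 41 = 31^2 * 29 = 18*29 = 30
  bit 4 = 0: r = r^2 mod 41 = 30^2 = 39
  bit 5 = 1: r = r^2 * 29 mod 41 = 39^2 * 29 = 4*29 = 34
  -> A = 34
B = 29^26 mod 41  (bits of 26 = 11010)
  bit 0 = 1: r = r^2 * 29 mod 41 = 1^2 * 29 = 1*29 = 29
  bit 1 = 1: r = r^2 * 29 mod 41 = 29^2 * 29 = 21*29 = 35
  bit 2 = 0: r = r^2 mod 41 = 35^2 = 36
  bit 3 = 1: r = r^2 * 29 mod 41 = 36^2 * 29 = 25*29 = 28
  bit 4 = 0: r = r^2 mod 41 = 28^2 = 5
  -> B = 5
s = B^a = 5^37 mod 41  (bits of 37 = 100101)
  bit 0 = 1: r = r^2 * 5 mod 41 = 1^2 * 5 = 1*5 = 5
  bit 1 = 0: r = r^2 mod 41 = 5^2 = 25
  bit 2 = 0: r = r^2 mod 41 = 25^2 = 10
  bit 3 = 1: r = r^2 * 5 mod 41 = 10^2 * 5 = 18*5 = 8
  bit 4 = 0: r = r^2 mod 41 = 8^2 = 23
  bit 5 = 1: r = r^2 * 5 mod 41 = 23^2 * 5 = 37*5 = 21
  -> s = B^a = 21

Answer: 34 5 21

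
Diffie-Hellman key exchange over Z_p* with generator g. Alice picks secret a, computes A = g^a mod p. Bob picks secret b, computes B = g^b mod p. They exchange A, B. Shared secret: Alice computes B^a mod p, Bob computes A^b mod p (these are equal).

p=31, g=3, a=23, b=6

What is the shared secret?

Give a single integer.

Answer: 4

Derivation:
A = 3^23 mod 31  (bits of 23 = 10111)
  bit 0 = 1: r = r^2 * 3 mod 31 = 1^2 * 3 = 1*3 = 3
  bit 1 = 0: r = r^2 mod 31 = 3^2 = 9
  bit 2 = 1: r = r^2 * 3 mod 31 = 9^2 * 3 = 19*3 = 26
  bit 3 = 1: r = r^2 * 3 mod 31 = 26^2 * 3 = 25*3 = 13
  bit 4 = 1: r = r^2 * 3 mod 31 = 13^2 * 3 = 14*3 = 11
  -> A = 11
B = 3^6 mod 31  (bits of 6 = 110)
  bit 0 = 1: r = r^2 * 3 mod 31 = 1^2 * 3 = 1*3 = 3
  bit 1 = 1: r = r^2 * 3 mod 31 = 3^2 * 3 = 9*3 = 27
  bit 2 = 0: r = r^2 mod 31 = 27^2 = 16
  -> B = 16
s = B^a = 16^23 mod 31  (bits of 23 = 10111)
  bit 0 = 1: r = r^2 * 16 mod 31 = 1^2 * 16 = 1*16 = 16
  bit 1 = 0: r = r^2 mod 31 = 16^2 = 8
  bit 2 = 1: r = r^2 * 16 mod 31 = 8^2 * 16 = 2*16 = 1
  bit 3 = 1: r = r^2 * 16 mod 31 = 1^2 * 16 = 1*16 = 16
  bit 4 = 1: r = r^2 * 16 mod 31 = 16^2 * 16 = 8*16 = 4
  -> s = B^a = 4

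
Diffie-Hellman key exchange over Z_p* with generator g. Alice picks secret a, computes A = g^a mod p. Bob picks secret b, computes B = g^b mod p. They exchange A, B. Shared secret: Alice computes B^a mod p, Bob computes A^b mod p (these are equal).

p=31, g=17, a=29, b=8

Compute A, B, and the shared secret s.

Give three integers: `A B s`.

A = 17^29 mod 31  (bits of 29 = 11101)
  bit 0 = 1: r = r^2 * 17 mod 31 = 1^2 * 17 = 1*17 = 17
  bit 1 = 1: r = r^2 * 17 mod 31 = 17^2 * 17 = 10*17 = 15
  bit 2 = 1: r = r^2 * 17 mod 31 = 15^2 * 17 = 8*17 = 12
  bit 3 = 0: r = r^2 mod 31 = 12^2 = 20
  bit 4 = 1: r = r^2 * 17 mod 31 = 20^2 * 17 = 28*17 = 11
  -> A = 11
B = 17^8 mod 31  (bits of 8 = 1000)
  bit 0 = 1: r = r^2 * 17 mod 31 = 1^2 * 17 = 1*17 = 17
  bit 1 = 0: r = r^2 mod 31 = 17^2 = 10
  bit 2 = 0: r = r^2 mod 31 = 10^2 = 7
  bit 3 = 0: r = r^2 mod 31 = 7^2 = 18
  -> B = 18
s = B^a = 18^29 mod 31  (bits of 29 = 11101)
  bit 0 = 1: r = r^2 * 18 mod 31 = 1^2 * 18 = 1*18 = 18
  bit 1 = 1: r = r^2 * 18 mod 31 = 18^2 * 18 = 14*18 = 4
  bit 2 = 1: r = r^2 * 18 mod 31 = 4^2 * 18 = 16*18 = 9
  bit 3 = 0: r = r^2 mod 31 = 9^2 = 19
  bit 4 = 1: r = r^2 * 18 mod 31 = 19^2 * 18 = 20*18 = 19
  -> s = B^a = 19

Answer: 11 18 19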